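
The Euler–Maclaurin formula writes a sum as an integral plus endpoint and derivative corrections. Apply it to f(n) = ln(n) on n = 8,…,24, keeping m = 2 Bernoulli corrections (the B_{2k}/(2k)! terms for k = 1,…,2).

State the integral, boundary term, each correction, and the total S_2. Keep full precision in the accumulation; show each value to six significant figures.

∫_8^24 ln(x) dx evaluates to 43.6378.
Endpoint term: (f(8) + f(24))/2 = (2.07944 + 3.17805)/2 = 2.62875.
So far: 46.2665.
k=1: B_{2}/(2)! × [f^{(1)}(24) − f^{(1)}(8)] = 1/12 × (0.0416667 − 0.125000) = -0.00694444.
After k=1: 46.2596.
k=2: B_{4}/(4)! × [f^{(3)}(24) − f^{(3)}(8)] = −1/720 × (0.000144676 − 0.00390625) = 5.22441e-06.

S_2 ≈ 46.2596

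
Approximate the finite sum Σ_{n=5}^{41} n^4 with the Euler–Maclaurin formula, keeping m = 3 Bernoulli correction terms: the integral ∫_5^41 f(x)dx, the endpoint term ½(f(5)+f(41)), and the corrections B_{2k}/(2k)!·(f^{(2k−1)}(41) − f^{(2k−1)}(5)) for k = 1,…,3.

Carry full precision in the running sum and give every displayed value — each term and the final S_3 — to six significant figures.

S_3 ≈ 2.46067e+07

∫_5^41 x^4 dx evaluates to 2.31706e+07.
½[f(5) + f(41)] = ½[625.000 + 2.82576e+06] = 1.41319e+06.
So far: 2.45838e+07.
Order-1 term: 1/12 · (275684 − 500.000) = 22932.0.
After k=1: 2.46067e+07.
Order-2 term: −1/720 · (984.000 − 120.000) = -1.20000.
After k=2: 2.46067e+07.
Order-3 term: 1/30240 · (0.00000 − 0.00000) = 0.00000.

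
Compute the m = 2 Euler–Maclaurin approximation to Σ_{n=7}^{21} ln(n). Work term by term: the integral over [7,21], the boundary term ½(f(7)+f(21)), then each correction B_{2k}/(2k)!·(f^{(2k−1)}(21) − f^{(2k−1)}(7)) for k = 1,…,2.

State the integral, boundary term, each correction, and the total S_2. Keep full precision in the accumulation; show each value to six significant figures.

∫_7^21 ln(x) dx evaluates to 36.3136.
Endpoint term: (f(7) + f(21))/2 = (1.94591 + 3.04452)/2 = 2.49522.
Running total after boundary: 38.8088.
k=1: B_{2}/(2)! × [f^{(1)}(21) − f^{(1)}(7)] = 1/12 × (0.0476190 − 0.142857) = -0.00793651.
Partial sum through k=1: 38.8009.
k=2: B_{4}/(4)! × [f^{(3)}(21) − f^{(3)}(7)] = −1/720 × (0.000215959 − 0.00583090) = 7.79853e-06.

S_2 ≈ 38.8009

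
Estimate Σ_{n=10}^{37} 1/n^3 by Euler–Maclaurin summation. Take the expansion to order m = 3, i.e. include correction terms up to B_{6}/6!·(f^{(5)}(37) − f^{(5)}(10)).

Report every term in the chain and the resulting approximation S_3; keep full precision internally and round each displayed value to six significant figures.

∫_10^37 1/x^3 dx evaluates to 0.00463477.
Endpoint term: (f(10) + f(37))/2 = (0.00100000 + 1.97422e-05)/2 = 0.000509871.
So far: 0.00514464.
Order-1 term: 1/12 · (-1.60072e-06 − (-0.000300000)) = 2.48666e-05.
Running total after k=1: 0.00516951.
Order-2 term: −1/720 · (-2.33852e-08 − (-6.00000e-05)) = -8.33009e-08.
Running total after k=2: 0.00516942.
Order-3 term: 1/30240 · (-7.17442e-10 − (-2.52000e-05)) = 8.33310e-10.

S_3 ≈ 0.00516943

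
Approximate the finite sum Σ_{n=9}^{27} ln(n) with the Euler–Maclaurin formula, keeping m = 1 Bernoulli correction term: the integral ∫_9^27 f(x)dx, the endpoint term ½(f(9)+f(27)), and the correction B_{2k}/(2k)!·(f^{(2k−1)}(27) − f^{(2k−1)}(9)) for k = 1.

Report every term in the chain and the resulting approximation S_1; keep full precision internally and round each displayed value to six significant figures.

S_1 ≈ 53.9529

The integral term ∫_9^27 ln(x) dx = 51.2126.
½[f(9) + f(27)] = ½[2.19722 + 3.29584] = 2.74653.
So far: 53.9591.
Correction k=1: B_{2}/2! · (f^{(1)}(27) − f^{(1)}(9)) = 1/12 · (0.0370370 − 0.111111) = -0.00617284.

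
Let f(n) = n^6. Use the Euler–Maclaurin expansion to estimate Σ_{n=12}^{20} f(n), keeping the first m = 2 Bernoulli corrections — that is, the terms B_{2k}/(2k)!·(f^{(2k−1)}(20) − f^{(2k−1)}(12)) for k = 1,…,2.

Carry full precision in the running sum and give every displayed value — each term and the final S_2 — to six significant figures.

The integral term ∫_12^20 x^6 dx = 1.77738e+08.
Boundary: ½(f(12) + f(20)) = ½(2.98598e+06 + 6.40000e+07) = 3.34930e+07.
Running total after boundary: 2.11231e+08.
k=1: B_{2}/(2)! × [f^{(1)}(20) − f^{(1)}(12)] = 1/12 × (1.92000e+07 − 1.49299e+06) = 1.47558e+06.
Running total after k=1: 2.12707e+08.
k=2: B_{4}/(4)! × [f^{(3)}(20) − f^{(3)}(12)] = −1/720 × (960000 − 207360) = -1045.33.

S_2 ≈ 2.12706e+08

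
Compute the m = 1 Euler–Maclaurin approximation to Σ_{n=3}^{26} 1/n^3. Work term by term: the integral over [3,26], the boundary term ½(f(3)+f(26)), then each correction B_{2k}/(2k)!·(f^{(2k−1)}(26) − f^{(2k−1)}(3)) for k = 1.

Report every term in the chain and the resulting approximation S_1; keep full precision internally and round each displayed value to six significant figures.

S_1 ≈ 0.0764487

∫_3^26 1/x^3 dx evaluates to 0.0548159.
½[f(3) + f(26)] = ½[0.0370370 + 5.68958e-05] = 0.0185470.
So far: 0.0733629.
Correction k=1: B_{2}/2! · (f^{(1)}(26) − f^{(1)}(3)) = 1/12 · (-6.56490e-06 − (-0.0370370)) = 0.00308587.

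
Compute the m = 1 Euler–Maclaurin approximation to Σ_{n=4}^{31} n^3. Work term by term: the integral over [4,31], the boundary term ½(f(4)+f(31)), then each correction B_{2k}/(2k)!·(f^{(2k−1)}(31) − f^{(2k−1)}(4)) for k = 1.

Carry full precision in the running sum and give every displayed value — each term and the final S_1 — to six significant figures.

Integral: ∫_4^31 x^3 dx = 230816.
Boundary: ½(f(4) + f(31)) = ½(64.0000 + 29791.0) = 14927.5.
Running total after boundary: 245744.
Correction k=1: B_{2}/2! · (f^{(1)}(31) − f^{(1)}(4)) = 1/12 · (2883.00 − 48.0000) = 236.250.

S_1 ≈ 245980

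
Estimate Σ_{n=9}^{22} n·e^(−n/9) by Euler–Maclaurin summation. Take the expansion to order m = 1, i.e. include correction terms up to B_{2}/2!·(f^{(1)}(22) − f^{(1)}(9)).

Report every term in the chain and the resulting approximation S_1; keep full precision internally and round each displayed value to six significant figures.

S_1 ≈ 37.9860

The integral term ∫_9^22 x·e^(−x/9) dx = 35.3864.
Endpoint term: (f(9) + f(22))/2 = (3.31091 + 1.90904)/2 = 2.60998.
Running total after boundary: 37.9964.
k=1: B_{2}/(2)! × [f^{(1)}(22) − f^{(1)}(9)] = 1/12 × (-0.125341 − 0.00000) = -0.0104451.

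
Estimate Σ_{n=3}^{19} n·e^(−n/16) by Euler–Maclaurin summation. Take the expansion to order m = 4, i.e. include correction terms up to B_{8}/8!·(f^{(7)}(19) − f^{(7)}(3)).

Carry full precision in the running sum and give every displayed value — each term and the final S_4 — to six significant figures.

Integral: ∫_3^19 x·e^(−x/16) dx = 81.2345.
Endpoint term: (f(3) + f(19))/2 = (2.48709 + 5.79467)/2 = 4.14088.
Running total after boundary: 85.3754.
Correction k=1: B_{2}/2! · (f^{(1)}(19) − f^{(1)}(3)) = 1/12 · (-0.0571843 − 0.673586) = -0.0608975.
After k=1: 85.3145.
Correction k=2: B_{4}/4! · (f^{(3)}(19) − f^{(3)}(3)) = −1/720 · (0.00215930 − 0.00910799) = 9.65095e-06.
After k=2: 85.3145.
Correction k=3: B_{6}/6! · (f^{(5)}(19) − f^{(5)}(3)) = 1/30240 · (1.77421e-05 − 6.08780e-05) = -1.42645e-09.
After k=3: 85.3145.
Correction k=4: B_{8}/8! · (f^{(7)}(19) − f^{(7)}(3)) = −1/1209600 · (1.05662e-07 − 3.36633e-07) = 1.90948e-13.

S_4 ≈ 85.3145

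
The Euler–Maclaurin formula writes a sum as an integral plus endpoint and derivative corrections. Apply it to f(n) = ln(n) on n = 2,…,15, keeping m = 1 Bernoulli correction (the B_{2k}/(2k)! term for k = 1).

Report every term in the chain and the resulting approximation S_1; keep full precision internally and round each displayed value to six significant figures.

S_1 ≈ 27.8989

∫_2^15 ln(x) dx evaluates to 26.2345.
Endpoint term: (f(2) + f(15))/2 = (0.693147 + 2.70805)/2 = 1.70060.
Integral + boundary = 27.9351.
Order-1 term: 1/12 · (0.0666667 − 0.500000) = -0.0361111.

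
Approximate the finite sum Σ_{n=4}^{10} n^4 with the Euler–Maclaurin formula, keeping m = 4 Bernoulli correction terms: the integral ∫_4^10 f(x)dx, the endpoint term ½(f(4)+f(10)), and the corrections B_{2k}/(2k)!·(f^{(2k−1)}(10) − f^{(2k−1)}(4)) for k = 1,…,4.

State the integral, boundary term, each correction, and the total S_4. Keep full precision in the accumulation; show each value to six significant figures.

∫_4^10 x^4 dx evaluates to 19795.2.
Endpoint term: (f(4) + f(10))/2 = (256.000 + 10000.0)/2 = 5128.00.
So far: 24923.2.
Order-1 term: 1/12 · (4000.00 − 256.000) = 312.000.
Running total after k=1: 25235.2.
Order-2 term: −1/720 · (240.000 − 96.0000) = -0.200000.
Running total after k=2: 25235.0.
Order-3 term: 1/30240 · (0.00000 − 0.00000) = 0.00000.
Running total after k=3: 25235.0.
Order-4 term: −1/1209600 · (0.00000 − 0.00000) = 0.00000.

S_4 ≈ 25235.0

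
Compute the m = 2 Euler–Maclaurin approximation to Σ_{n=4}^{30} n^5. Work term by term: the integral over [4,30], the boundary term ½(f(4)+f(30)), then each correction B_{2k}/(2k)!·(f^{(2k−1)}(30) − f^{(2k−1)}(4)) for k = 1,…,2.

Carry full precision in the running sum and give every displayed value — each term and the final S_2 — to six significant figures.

∫_4^30 x^5 dx evaluates to 1.21499e+08.
Endpoint term: (f(4) + f(30))/2 = (1024.00 + 2.43000e+07)/2 = 1.21505e+07.
Integral + boundary = 1.33650e+08.
k=1: B_{2}/(2)! × [f^{(1)}(30) − f^{(1)}(4)] = 1/12 × (4.05000e+06 − 1280.00) = 337393.
Partial sum through k=1: 1.33987e+08.
k=2: B_{4}/(4)! × [f^{(3)}(30) − f^{(3)}(4)] = −1/720 × (54000.0 − 960.000) = -73.6667.

S_2 ≈ 1.33987e+08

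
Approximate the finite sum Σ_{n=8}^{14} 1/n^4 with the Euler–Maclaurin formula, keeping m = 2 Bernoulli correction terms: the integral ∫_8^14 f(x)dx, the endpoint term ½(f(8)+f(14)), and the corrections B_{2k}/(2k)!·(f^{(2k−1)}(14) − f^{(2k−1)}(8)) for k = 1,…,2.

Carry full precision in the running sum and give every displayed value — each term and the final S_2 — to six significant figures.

S_2 ≈ 0.000674125

Integral: ∫_8^14 1/x^4 dx = 0.000529565.
Endpoint term: (f(8) + f(14))/2 = (0.000244141 + 2.60308e-05)/2 = 0.000135086.
Integral + boundary = 0.000664650.
k=1: B_{2}/(2)! × [f^{(1)}(14) − f^{(1)}(8)] = 1/12 × (-7.43738e-06 − (-0.000122070)) = 9.55274e-06.
After k=1: 0.000674203.
k=2: B_{4}/(4)! × [f^{(3)}(14) − f^{(3)}(8)] = −1/720 × (-1.13837e-06 − (-5.72205e-05)) = -7.78918e-08.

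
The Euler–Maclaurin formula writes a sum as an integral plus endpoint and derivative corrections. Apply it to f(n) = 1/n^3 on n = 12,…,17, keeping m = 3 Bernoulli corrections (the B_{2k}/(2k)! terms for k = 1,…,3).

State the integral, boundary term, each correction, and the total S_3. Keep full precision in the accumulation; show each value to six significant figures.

Integral: ∫_12^17 1/x^3 dx = 0.00174212.
Endpoint term: (f(12) + f(17))/2 = (0.000578704 + 0.000203542)/2 = 0.000391123.
Running total after boundary: 0.00213324.
Correction k=1: B_{2}/2! · (f^{(1)}(17) − f^{(1)}(12)) = 1/12 · (-3.59191e-05 − (-0.000144676)) = 9.06307e-06.
After k=1: 0.00214230.
Correction k=2: B_{4}/4! · (f^{(3)}(17) − f^{(3)}(12)) = −1/720 · (-2.48575e-06 − (-2.00939e-05)) = -2.44557e-08.
After k=2: 0.00214228.
Correction k=3: B_{6}/6! · (f^{(5)}(17) − f^{(5)}(12)) = 1/30240 · (-3.61251e-07 − (-5.86071e-06)) = 1.81861e-10.

S_3 ≈ 0.00214228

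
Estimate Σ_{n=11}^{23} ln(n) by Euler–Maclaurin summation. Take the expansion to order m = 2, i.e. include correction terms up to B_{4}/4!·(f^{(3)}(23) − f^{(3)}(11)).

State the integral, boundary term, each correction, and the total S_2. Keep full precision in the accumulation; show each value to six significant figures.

S_2 ≈ 36.5023

∫_11^23 ln(x) dx evaluates to 33.7395.
Endpoint term: (f(11) + f(23))/2 = (2.39790 + 3.13549)/2 = 2.76669.
So far: 36.5062.
Correction k=1: B_{2}/2! · (f^{(1)}(23) − f^{(1)}(11)) = 1/12 · (0.0434783 − 0.0909091) = -0.00395257.
Partial sum through k=1: 36.5023.
Correction k=2: B_{4}/4! · (f^{(3)}(23) − f^{(3)}(11)) = −1/720 · (0.000164379 − 0.00150263) = 1.85868e-06.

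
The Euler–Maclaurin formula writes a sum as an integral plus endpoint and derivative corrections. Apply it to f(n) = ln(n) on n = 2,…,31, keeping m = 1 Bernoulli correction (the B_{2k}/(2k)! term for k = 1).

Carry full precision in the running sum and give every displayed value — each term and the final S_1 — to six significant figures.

S_1 ≈ 78.0919

∫_2^31 ln(x) dx evaluates to 76.0673.
Boundary: ½(f(2) + f(31)) = ½(0.693147 + 3.43399) = 2.06357.
Integral + boundary = 78.1309.
Correction k=1: B_{2}/2! · (f^{(1)}(31) − f^{(1)}(2)) = 1/12 · (0.0322581 − 0.500000) = -0.0389785.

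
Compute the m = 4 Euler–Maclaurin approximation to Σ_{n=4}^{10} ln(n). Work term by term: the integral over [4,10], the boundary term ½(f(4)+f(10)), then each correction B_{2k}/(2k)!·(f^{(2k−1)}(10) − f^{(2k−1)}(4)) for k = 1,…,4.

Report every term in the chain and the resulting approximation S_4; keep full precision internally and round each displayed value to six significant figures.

Integral: ∫_4^10 ln(x) dx = 11.4807.
Boundary: ½(f(4) + f(10)) = ½(1.38629 + 2.30259) = 1.84444.
So far: 13.3251.
Order-1 term: 1/12 · (0.100000 − 0.250000) = -0.0125000.
Partial sum through k=1: 13.3126.
Order-2 term: −1/720 · (0.00200000 − 0.0312500) = 4.06250e-05.
Partial sum through k=2: 13.3127.
Order-3 term: 1/30240 · (0.000240000 − 0.0234375) = -7.67113e-07.
Partial sum through k=3: 13.3127.
Order-4 term: −1/1209600 · (7.20000e-05 − 0.0439453) = 3.62709e-08.

S_4 ≈ 13.3127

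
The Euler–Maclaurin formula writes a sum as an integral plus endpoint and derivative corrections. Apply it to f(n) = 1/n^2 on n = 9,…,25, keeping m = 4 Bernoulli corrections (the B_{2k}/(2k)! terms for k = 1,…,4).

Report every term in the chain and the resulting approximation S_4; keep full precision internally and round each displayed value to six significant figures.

Integral: ∫_9^25 1/x^2 dx = 0.0711111.
Endpoint term: (f(9) + f(25))/2 = (0.0123457 + 0.00160000)/2 = 0.00697284.
So far: 0.0780840.
Correction k=1: B_{2}/2! · (f^{(1)}(25) − f^{(1)}(9)) = 1/12 · (-0.000128000 − (-0.00274348)) = 0.000217957.
Partial sum through k=1: 0.0783019.
Correction k=2: B_{4}/4! · (f^{(3)}(25) − f^{(3)}(9)) = −1/720 · (-2.45760e-06 − (-0.000406442)) = -5.61090e-07.
Partial sum through k=2: 0.0783013.
Correction k=3: B_{6}/6! · (f^{(5)}(25) − f^{(5)}(9)) = 1/30240 · (-1.17965e-07 − (-0.000150534)) = 4.97408e-09.
Partial sum through k=3: 0.0783014.
Correction k=4: B_{8}/8! · (f^{(7)}(25) − f^{(7)}(9)) = −1/1209600 · (-1.05696e-08 − (-0.000104073)) = -8.60304e-11.

S_4 ≈ 0.0783014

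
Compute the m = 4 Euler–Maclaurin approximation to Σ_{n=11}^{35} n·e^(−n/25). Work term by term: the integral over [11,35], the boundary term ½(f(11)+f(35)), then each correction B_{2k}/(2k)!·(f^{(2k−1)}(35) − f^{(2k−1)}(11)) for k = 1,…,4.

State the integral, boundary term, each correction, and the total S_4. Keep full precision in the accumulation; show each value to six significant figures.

S_4 ≈ 217.557

The integral term ∫_11^35 x·e^(−x/25) dx = 209.737.
Endpoint term: (f(11) + f(35))/2 = (7.08440 + 8.63089)/2 = 7.85765.
Running total after boundary: 217.595.
Order-1 term: 1/12 · (-0.0986388 − 0.360660) = -0.0382749.
After k=1: 217.557.
Order-2 term: −1/720 · (0.000631288 − 0.00263797) = 2.78706e-06.
After k=2: 217.557.
Order-3 term: 1/30240 · (2.27264e-06 − 7.51822e-06) = -1.73465e-10.
After k=3: 217.557.
Order-4 term: −1/1209600 · (5.65634e-09 − 1.73051e-08) = 9.63026e-15.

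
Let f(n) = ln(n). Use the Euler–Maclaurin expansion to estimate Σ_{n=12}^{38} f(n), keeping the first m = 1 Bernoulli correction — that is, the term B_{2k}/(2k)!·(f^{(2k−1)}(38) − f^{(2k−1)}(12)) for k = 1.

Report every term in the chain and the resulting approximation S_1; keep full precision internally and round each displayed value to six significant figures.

The integral term ∫_12^38 ln(x) dx = 82.4094.
Endpoint term: (f(12) + f(38))/2 = (2.48491 + 3.63759)/2 = 3.06125.
Running total after boundary: 85.4706.
k=1: B_{2}/(2)! × [f^{(1)}(38) − f^{(1)}(12)] = 1/12 × (0.0263158 − 0.0833333) = -0.00475146.

S_1 ≈ 85.4659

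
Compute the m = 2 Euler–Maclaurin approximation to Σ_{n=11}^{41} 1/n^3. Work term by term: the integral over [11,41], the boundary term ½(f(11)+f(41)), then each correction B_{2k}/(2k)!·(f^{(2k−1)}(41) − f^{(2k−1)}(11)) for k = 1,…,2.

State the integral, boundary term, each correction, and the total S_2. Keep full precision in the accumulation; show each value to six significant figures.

∫_11^41 1/x^3 dx evaluates to 0.00383479.
Endpoint term: (f(11) + f(41))/2 = (0.000751315 + 1.45094e-05)/2 = 0.000382912.
So far: 0.00421770.
Correction k=1: B_{2}/2! · (f^{(1)}(41) − f^{(1)}(11)) = 1/12 · (-1.06166e-06 − (-0.000204904)) = 1.69869e-05.
After k=1: 0.00423469.
Correction k=2: B_{4}/4! · (f^{(3)}(41) − f^{(3)}(11)) = −1/720 · (-1.26313e-08 − (-3.38684e-05)) = -4.70220e-08.

S_2 ≈ 0.00423464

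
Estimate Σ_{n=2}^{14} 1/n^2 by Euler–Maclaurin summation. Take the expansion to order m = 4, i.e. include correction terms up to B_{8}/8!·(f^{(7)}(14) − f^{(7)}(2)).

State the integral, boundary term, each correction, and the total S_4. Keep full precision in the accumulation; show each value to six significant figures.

S_4 ≈ 0.575974

∫_2^14 1/x^2 dx evaluates to 0.428571.
½[f(2) + f(14)] = ½[0.250000 + 0.00510204] = 0.127551.
So far: 0.556122.
k=1: B_{2}/(2)! × [f^{(1)}(14) − f^{(1)}(2)] = 1/12 × (-0.000728863 − (-0.250000)) = 0.0207726.
Running total after k=1: 0.576895.
k=2: B_{4}/(4)! × [f^{(3)}(14) − f^{(3)}(2)] = −1/720 × (-4.46243e-05 − (-0.750000)) = -0.00104160.
Running total after k=2: 0.575853.
k=3: B_{6}/(6)! × [f^{(5)}(14) − f^{(5)}(2)] = 1/30240 × (-6.83024e-06 − (-5.62500)) = 0.000186012.
Running total after k=3: 0.576039.
k=4: B_{8}/(8)! × [f^{(7)}(14) − f^{(7)}(2)] = −1/1209600 × (-1.95150e-06 − (-78.7500)) = -6.51042e-05.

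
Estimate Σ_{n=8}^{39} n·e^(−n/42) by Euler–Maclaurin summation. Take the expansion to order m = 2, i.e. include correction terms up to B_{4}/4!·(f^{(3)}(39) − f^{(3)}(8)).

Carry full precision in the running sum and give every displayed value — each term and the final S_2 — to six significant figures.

The integral term ∫_8^39 x·e^(−x/42) dx = 391.597.
½[f(8) + f(39)] = ½[6.61252 + 15.4096] = 11.0111.
Running total after boundary: 402.608.
Correction k=1: B_{2}/2! · (f^{(1)}(39) − f^{(1)}(8)) = 1/12 · (0.0282227 − 0.669124) = -0.0534085.
After k=1: 402.554.
Correction k=2: B_{4}/4! · (f^{(3)}(39) − f^{(3)}(8)) = −1/720 · (0.000463979 − 0.00131647) = 1.18402e-06.

S_2 ≈ 402.554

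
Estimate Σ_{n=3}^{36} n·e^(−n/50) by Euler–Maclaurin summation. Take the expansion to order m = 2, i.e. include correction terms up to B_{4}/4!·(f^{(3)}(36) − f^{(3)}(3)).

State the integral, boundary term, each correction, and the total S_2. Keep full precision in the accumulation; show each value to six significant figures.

Integral: ∫_3^36 x·e^(−x/50) dx = 402.641.
Boundary: ½(f(3) + f(36)) = ½(2.82529 + 17.5231) = 10.1742.
Integral + boundary = 412.816.
k=1: B_{2}/(2)! × [f^{(1)}(36) − f^{(1)}(3)] = 1/12 × (0.136291 − 0.885259) = -0.0624140.
After k=1: 412.753.
k=2: B_{4}/(4)! × [f^{(3)}(36) − f^{(3)}(3)] = −1/720 × (0.000443918 − 0.00110752) = 9.21663e-07.

S_2 ≈ 412.753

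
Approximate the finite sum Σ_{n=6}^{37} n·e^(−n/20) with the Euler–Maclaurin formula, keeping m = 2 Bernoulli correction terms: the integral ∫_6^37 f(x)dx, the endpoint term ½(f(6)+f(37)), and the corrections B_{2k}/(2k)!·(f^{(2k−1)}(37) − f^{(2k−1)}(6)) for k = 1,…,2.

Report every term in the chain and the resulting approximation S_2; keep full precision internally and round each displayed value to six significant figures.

S_2 ≈ 211.052

∫_6^37 x·e^(−x/20) dx evaluates to 205.975.
Boundary: ½(f(6) + f(37)) = ½(4.44491 + 5.81778) = 5.13134.
So far: 211.106.
Correction k=1: B_{2}/2! · (f^{(1)}(37) − f^{(1)}(6)) = 1/12 · (-0.133652 − 0.518573) = -0.0543520.
Running total after k=1: 211.052.
Correction k=2: B_{4}/4! · (f^{(3)}(37) − f^{(3)}(6)) = −1/720 · (0.000452057 − 0.00500052) = 6.31731e-06.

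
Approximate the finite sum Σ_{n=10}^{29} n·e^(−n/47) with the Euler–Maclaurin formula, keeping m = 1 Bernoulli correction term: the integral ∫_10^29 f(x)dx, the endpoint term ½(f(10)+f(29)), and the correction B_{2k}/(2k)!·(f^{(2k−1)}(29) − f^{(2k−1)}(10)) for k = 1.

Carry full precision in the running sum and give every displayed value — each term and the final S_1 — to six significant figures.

∫_10^29 x·e^(−x/47) dx evaluates to 238.287.
Boundary: ½(f(10) + f(29)) = ½(8.08345 + 15.6469) = 11.8652.
Running total after boundary: 250.152.
k=1: B_{2}/(2)! × [f^{(1)}(29) − f^{(1)}(10)] = 1/12 × (0.206636 − 0.636357) = -0.0358101.

S_1 ≈ 250.117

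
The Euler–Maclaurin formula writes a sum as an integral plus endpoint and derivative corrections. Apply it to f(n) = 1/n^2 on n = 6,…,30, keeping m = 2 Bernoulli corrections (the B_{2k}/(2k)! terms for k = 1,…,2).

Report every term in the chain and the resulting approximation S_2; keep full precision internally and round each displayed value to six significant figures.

S_2 ≈ 0.148539

The integral term ∫_6^30 1/x^2 dx = 0.133333.
Endpoint term: (f(6) + f(30))/2 = (0.0277778 + 0.00111111)/2 = 0.0144444.
Running total after boundary: 0.147778.
Order-1 term: 1/12 · (-7.40741e-05 − (-0.00925926)) = 0.000765432.
Running total after k=1: 0.148543.
Order-2 term: −1/720 · (-9.87654e-07 − (-0.00308642)) = -4.28532e-06.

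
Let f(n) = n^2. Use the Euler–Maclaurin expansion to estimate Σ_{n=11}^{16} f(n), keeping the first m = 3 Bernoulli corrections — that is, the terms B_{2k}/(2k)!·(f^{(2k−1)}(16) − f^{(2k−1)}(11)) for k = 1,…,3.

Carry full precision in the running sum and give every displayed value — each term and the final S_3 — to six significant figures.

∫_11^16 x^2 dx evaluates to 921.667.
½[f(11) + f(16)] = ½[121.000 + 256.000] = 188.500.
So far: 1110.17.
k=1: B_{2}/(2)! × [f^{(1)}(16) − f^{(1)}(11)] = 1/12 × (32.0000 − 22.0000) = 0.833333.
Partial sum through k=1: 1111.00.
k=2: B_{4}/(4)! × [f^{(3)}(16) − f^{(3)}(11)] = −1/720 × (0.00000 − 0.00000) = 0.00000.
Partial sum through k=2: 1111.00.
k=3: B_{6}/(6)! × [f^{(5)}(16) − f^{(5)}(11)] = 1/30240 × (0.00000 − 0.00000) = 0.00000.

S_3 ≈ 1111.00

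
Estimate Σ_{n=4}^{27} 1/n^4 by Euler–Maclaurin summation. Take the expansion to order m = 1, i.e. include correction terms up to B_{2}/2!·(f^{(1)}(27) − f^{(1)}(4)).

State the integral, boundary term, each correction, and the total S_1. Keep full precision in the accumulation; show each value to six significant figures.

S_1 ≈ 0.00747096

The integral term ∫_4^27 1/x^4 dx = 0.00519140.
Boundary: ½(f(4) + f(27)) = ½(0.00390625 + 1.88168e-06) = 0.00195407.
Integral + boundary = 0.00714546.
Correction k=1: B_{2}/2! · (f^{(1)}(27) − f^{(1)}(4)) = 1/12 · (-2.78767e-07 − (-0.00390625)) = 0.000325498.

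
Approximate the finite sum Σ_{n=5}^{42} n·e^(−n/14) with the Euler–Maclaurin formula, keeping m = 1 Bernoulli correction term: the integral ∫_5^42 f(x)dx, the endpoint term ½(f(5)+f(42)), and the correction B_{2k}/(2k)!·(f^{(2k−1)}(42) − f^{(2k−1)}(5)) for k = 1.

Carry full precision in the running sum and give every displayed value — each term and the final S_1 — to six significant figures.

S_1 ≈ 149.829

∫_5^42 x·e^(−x/14) dx evaluates to 147.080.
½[f(5) + f(42)] = ½[3.49836 + 2.09106] = 2.79471.
So far: 149.875.
Order-1 term: 1/12 · (-0.0995741 − 0.449789) = -0.0457803.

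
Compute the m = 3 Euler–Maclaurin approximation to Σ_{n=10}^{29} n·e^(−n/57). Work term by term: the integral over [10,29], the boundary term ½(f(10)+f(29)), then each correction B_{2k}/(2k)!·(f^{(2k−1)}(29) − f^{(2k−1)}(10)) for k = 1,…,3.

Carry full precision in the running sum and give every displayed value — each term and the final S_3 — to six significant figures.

S_3 ≈ 270.114

∫_10^29 x·e^(−x/57) dx evaluates to 257.234.
½[f(10) + f(29)] = ½[8.39089 + 17.4358] = 12.9133.
So far: 270.147.
k=1: B_{2}/(2)! × [f^{(1)}(29) − f^{(1)}(10)] = 1/12 × (0.295343 − 0.691880) = -0.0330448.
Running total after k=1: 270.114.
k=2: B_{4}/(4)! × [f^{(3)}(29) − f^{(3)}(10)] = −1/720 × (0.000461006 − 0.000729473) = 3.72870e-07.
Running total after k=2: 270.114.
k=3: B_{6}/(6)! × [f^{(5)}(29) − f^{(5)}(10)] = 1/30240 × (2.55805e-07 − 3.83501e-07) = -4.22275e-12.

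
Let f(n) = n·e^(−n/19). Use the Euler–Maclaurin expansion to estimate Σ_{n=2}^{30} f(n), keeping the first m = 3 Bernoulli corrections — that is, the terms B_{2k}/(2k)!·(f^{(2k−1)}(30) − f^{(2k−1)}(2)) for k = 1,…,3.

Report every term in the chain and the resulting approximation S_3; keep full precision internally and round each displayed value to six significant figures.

S_3 ≈ 171.086

Integral: ∫_2^30 x·e^(−x/19) dx = 167.170.
Endpoint term: (f(2) + f(30))/2 = (1.80018 + 6.18576)/2 = 3.99297.
So far: 171.163.
Correction k=1: B_{2}/2! · (f^{(1)}(30) − f^{(1)}(2)) = 1/12 · (-0.119374 − 0.805342) = -0.0770597.
Running total after k=1: 171.086.
Correction k=2: B_{4}/4! · (f^{(3)}(30) − f^{(3)}(2)) = −1/720 · (0.000811661 − 0.00721750) = 8.89700e-06.
Running total after k=2: 171.086.
Correction k=3: B_{6}/6! · (f^{(5)}(30) − f^{(5)}(2)) = 1/30240 · (5.41274e-06 − 3.38065e-05) = -9.38946e-10.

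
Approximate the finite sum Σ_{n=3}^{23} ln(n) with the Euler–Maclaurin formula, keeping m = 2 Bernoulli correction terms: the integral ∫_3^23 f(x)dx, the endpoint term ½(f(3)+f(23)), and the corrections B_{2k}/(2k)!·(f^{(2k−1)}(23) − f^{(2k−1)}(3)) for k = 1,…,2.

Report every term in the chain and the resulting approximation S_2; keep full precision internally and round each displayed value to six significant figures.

∫_3^23 ln(x) dx evaluates to 48.8205.
Endpoint term: (f(3) + f(23))/2 = (1.09861 + 3.13549)/2 = 2.11705.
So far: 50.9376.
Order-1 term: 1/12 · (0.0434783 − 0.333333) = -0.0241546.
After k=1: 50.9134.
Order-2 term: −1/720 · (0.000164379 − 0.0740741) = 0.000102652.

S_2 ≈ 50.9135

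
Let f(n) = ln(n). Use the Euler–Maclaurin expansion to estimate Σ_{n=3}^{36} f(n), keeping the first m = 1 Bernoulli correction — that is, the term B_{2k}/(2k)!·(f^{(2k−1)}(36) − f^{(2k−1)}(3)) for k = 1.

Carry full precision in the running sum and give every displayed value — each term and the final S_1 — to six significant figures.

S_1 ≈ 95.0264

The integral term ∫_3^36 ln(x) dx = 92.7108.
Boundary: ½(f(3) + f(36)) = ½(1.09861 + 3.58352) = 2.34107.
Integral + boundary = 95.0519.
Order-1 term: 1/12 · (0.0277778 − 0.333333) = -0.0254630.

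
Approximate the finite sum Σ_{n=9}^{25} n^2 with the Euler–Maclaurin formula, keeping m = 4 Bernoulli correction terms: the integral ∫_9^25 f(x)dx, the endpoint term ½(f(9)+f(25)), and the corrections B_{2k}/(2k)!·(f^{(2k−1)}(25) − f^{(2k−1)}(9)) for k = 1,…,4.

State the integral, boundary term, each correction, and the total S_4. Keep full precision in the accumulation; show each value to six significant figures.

S_4 ≈ 5321.00

Integral: ∫_9^25 x^2 dx = 4965.33.
½[f(9) + f(25)] = ½[81.0000 + 625.000] = 353.000.
So far: 5318.33.
Correction k=1: B_{2}/2! · (f^{(1)}(25) − f^{(1)}(9)) = 1/12 · (50.0000 − 18.0000) = 2.66667.
Partial sum through k=1: 5321.00.
Correction k=2: B_{4}/4! · (f^{(3)}(25) − f^{(3)}(9)) = −1/720 · (0.00000 − 0.00000) = 0.00000.
Partial sum through k=2: 5321.00.
Correction k=3: B_{6}/6! · (f^{(5)}(25) − f^{(5)}(9)) = 1/30240 · (0.00000 − 0.00000) = 0.00000.
Partial sum through k=3: 5321.00.
Correction k=4: B_{8}/8! · (f^{(7)}(25) − f^{(7)}(9)) = −1/1209600 · (0.00000 − 0.00000) = 0.00000.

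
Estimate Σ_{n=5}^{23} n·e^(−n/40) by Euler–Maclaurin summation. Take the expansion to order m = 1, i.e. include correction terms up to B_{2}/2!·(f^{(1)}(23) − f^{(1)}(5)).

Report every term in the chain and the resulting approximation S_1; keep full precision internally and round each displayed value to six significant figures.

∫_5^23 x·e^(−x/40) dx evaluates to 170.478.
½[f(5) + f(23)] = ½[4.41248 + 12.9422] = 8.67735.
Integral + boundary = 179.156.
Correction k=1: B_{2}/2! · (f^{(1)}(23) − f^{(1)}(5)) = 1/12 · (0.239150 − 0.772185) = -0.0444196.

S_1 ≈ 179.111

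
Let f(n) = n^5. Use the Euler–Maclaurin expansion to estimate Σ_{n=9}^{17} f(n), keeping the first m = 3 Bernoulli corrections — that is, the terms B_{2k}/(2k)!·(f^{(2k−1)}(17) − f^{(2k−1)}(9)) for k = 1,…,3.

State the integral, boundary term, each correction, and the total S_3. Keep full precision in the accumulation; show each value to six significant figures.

The integral term ∫_9^17 x^5 dx = 3.93435e+06.
½[f(9) + f(17)] = ½[59049.0 + 1.41986e+06] = 739453.
So far: 4.67381e+06.
Order-1 term: 1/12 · (417605 − 32805.0) = 32066.7.
After k=1: 4.70587e+06.
Order-2 term: −1/720 · (17340.0 − 4860.00) = -17.3333.
After k=2: 4.70586e+06.
Order-3 term: 1/30240 · (120.000 − 120.000) = 0.00000.

S_3 ≈ 4.70586e+06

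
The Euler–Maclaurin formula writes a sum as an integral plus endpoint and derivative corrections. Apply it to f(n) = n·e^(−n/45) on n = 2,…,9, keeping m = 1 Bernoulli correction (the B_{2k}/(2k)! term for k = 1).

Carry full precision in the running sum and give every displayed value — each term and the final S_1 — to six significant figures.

The integral term ∫_2^9 x·e^(−x/45) dx = 33.5426.
Endpoint term: (f(2) + f(9))/2 = (1.91306 + 7.36858)/2 = 4.64082.
So far: 38.1834.
Correction k=1: B_{2}/2! · (f^{(1)}(9) − f^{(1)}(2)) = 1/12 · (0.654985 − 0.914016) = -0.0215860.

S_1 ≈ 38.1618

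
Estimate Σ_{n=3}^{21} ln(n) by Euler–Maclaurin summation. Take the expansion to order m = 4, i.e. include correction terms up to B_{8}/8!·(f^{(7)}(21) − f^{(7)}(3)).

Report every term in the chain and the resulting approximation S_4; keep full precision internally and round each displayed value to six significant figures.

Integral: ∫_3^21 ln(x) dx = 42.6391.
Boundary: ½(f(3) + f(21)) = ½(1.09861 + 3.04452) = 2.07157.
Running total after boundary: 44.7107.
Correction k=1: B_{2}/2! · (f^{(1)}(21) − f^{(1)}(3)) = 1/12 · (0.0476190 − 0.333333) = -0.0238095.
Running total after k=1: 44.6869.
Correction k=2: B_{4}/4! · (f^{(3)}(21) − f^{(3)}(3)) = −1/720 · (0.000215959 − 0.0740741) = 0.000102581.
Running total after k=2: 44.6870.
Correction k=3: B_{6}/6! · (f^{(5)}(21) − f^{(5)}(3)) = 1/30240 · (5.87645e-06 − 0.0987654) = -3.26586e-06.
Running total after k=3: 44.6870.
Correction k=4: B_{8}/8! · (f^{(7)}(21) − f^{(7)}(3)) = −1/1209600 · (3.99758e-07 − 0.329218) = 2.72171e-07.

S_4 ≈ 44.6870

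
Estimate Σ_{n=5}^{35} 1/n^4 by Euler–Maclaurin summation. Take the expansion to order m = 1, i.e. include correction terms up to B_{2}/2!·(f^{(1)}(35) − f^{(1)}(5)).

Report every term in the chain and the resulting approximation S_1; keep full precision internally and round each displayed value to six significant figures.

S_1 ≈ 0.00356589

∫_5^35 1/x^4 dx evaluates to 0.00265889.
Boundary: ½(f(5) + f(35)) = ½(0.00160000 + 6.66389e-07) = 0.000800333.
Running total after boundary: 0.00345923.
k=1: B_{2}/(2)! × [f^{(1)}(35) − f^{(1)}(5)] = 1/12 × (-7.61587e-08 − (-0.00128000)) = 0.000106660.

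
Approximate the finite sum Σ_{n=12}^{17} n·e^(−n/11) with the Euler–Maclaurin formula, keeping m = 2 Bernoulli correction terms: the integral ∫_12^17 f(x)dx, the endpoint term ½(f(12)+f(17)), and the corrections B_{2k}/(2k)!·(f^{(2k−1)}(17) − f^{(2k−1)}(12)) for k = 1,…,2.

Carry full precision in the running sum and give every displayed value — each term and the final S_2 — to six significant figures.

S_2 ≈ 23.1359

Integral: ∫_12^17 x·e^(−x/11) dx = 19.3153.
Boundary: ½(f(12) + f(17)) = ½(4.03093 + 3.62465) = 3.82779.
Running total after boundary: 23.1431.
Correction k=1: B_{2}/2! · (f^{(1)}(17) − f^{(1)}(12)) = 1/12 · (-0.116299 − (-0.0305374)) = -0.00714681.
Partial sum through k=1: 23.1359.
Correction k=2: B_{4}/4! · (f^{(3)}(17) − f^{(3)}(12)) = −1/720 · (0.00256306 − 0.00529987) = 3.80112e-06.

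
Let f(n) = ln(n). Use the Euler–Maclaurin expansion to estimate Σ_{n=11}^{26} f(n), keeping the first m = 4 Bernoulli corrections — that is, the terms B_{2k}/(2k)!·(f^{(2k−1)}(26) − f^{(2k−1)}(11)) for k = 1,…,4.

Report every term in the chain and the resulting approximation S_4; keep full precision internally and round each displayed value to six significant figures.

Integral: ∫_11^26 ln(x) dx = 43.3337.
Boundary: ½(f(11) + f(26)) = ½(2.39790 + 3.25810) = 2.82800.
So far: 46.1617.
Correction k=1: B_{2}/2! · (f^{(1)}(26) − f^{(1)}(11)) = 1/12 · (0.0384615 − 0.0909091) = -0.00437063.
Running total after k=1: 46.1573.
Correction k=2: B_{4}/4! · (f^{(3)}(26) − f^{(3)}(11)) = −1/720 · (0.000113792 − 0.00150263) = 1.92894e-06.
Running total after k=2: 46.1573.
Correction k=3: B_{6}/6! · (f^{(5)}(26) − f^{(5)}(11)) = 1/30240 · (2.01997e-06 − 0.000149021) = -4.86115e-09.
Running total after k=3: 46.1573.
Correction k=4: B_{8}/8! · (f^{(7)}(26) − f^{(7)}(11)) = −1/1209600 · (8.96436e-08 − 3.69474e-05) = 3.04710e-11.

S_4 ≈ 46.1573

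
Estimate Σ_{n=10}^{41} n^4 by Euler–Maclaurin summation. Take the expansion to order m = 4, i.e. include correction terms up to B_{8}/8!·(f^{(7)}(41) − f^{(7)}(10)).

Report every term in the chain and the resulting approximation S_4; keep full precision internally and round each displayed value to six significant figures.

The integral term ∫_10^41 x^4 dx = 2.31512e+07.
Endpoint term: (f(10) + f(41))/2 = (10000.0 + 2.82576e+06)/2 = 1.41788e+06.
Running total after boundary: 2.45691e+07.
Correction k=1: B_{2}/2! · (f^{(1)}(41) − f^{(1)}(10)) = 1/12 · (275684 − 4000.00) = 22640.3.
Partial sum through k=1: 2.45918e+07.
Correction k=2: B_{4}/4! · (f^{(3)}(41) − f^{(3)}(10)) = −1/720 · (984.000 − 240.000) = -1.03333.
Partial sum through k=2: 2.45918e+07.
Correction k=3: B_{6}/6! · (f^{(5)}(41) − f^{(5)}(10)) = 1/30240 · (0.00000 − 0.00000) = 0.00000.
Partial sum through k=3: 2.45918e+07.
Correction k=4: B_{8}/8! · (f^{(7)}(41) − f^{(7)}(10)) = −1/1209600 · (0.00000 − 0.00000) = 0.00000.

S_4 ≈ 2.45918e+07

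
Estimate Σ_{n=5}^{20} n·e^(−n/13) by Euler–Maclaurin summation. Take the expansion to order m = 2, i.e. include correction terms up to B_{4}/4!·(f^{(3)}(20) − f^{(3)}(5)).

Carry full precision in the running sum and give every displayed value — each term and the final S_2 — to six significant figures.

S_2 ≈ 70.9800

∫_5^20 x·e^(−x/13) dx evaluates to 67.1756.
Endpoint term: (f(5) + f(20))/2 = (3.40356 + 4.29422)/2 = 3.84889.
Integral + boundary = 71.0245.
Order-1 term: 1/12 · (-0.115614 − 0.418900) = -0.0445428.
Partial sum through k=1: 70.9800.
Order-2 term: −1/720 · (0.00185686 − 0.0105345) = 1.20522e-05.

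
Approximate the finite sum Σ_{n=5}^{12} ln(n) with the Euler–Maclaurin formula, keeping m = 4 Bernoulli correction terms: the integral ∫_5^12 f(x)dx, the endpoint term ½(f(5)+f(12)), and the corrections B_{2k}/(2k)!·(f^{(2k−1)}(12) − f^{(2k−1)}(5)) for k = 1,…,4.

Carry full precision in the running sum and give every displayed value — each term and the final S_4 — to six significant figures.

∫_5^12 ln(x) dx evaluates to 14.7717.
Boundary: ½(f(5) + f(12)) = ½(1.60944 + 2.48491) = 2.04717.
So far: 16.8189.
k=1: B_{2}/(2)! × [f^{(1)}(12) − f^{(1)}(5)] = 1/12 × (0.0833333 − 0.200000) = -0.00972222.
After k=1: 16.8091.
k=2: B_{4}/(4)! × [f^{(3)}(12) − f^{(3)}(5)] = −1/720 × (0.00115741 − 0.0160000) = 2.06147e-05.
After k=2: 16.8092.
k=3: B_{6}/(6)! × [f^{(5)}(12) − f^{(5)}(5)] = 1/30240 × (9.64506e-05 − 0.00768000) = -2.50779e-07.
After k=3: 16.8092.
k=4: B_{8}/(8)! × [f^{(7)}(12) − f^{(7)}(5)] = −1/1209600 × (2.00939e-05 − 0.00921600) = 7.60244e-09.

S_4 ≈ 16.8092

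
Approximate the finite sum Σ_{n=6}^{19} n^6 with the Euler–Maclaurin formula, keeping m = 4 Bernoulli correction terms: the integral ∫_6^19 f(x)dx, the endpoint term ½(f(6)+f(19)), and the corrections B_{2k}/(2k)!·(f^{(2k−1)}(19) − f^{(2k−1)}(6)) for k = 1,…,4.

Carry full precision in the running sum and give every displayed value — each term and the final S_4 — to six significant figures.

S_4 ≈ 1.52435e+08

Integral: ∫_6^19 x^6 dx = 1.27656e+08.
Boundary: ½(f(6) + f(19)) = ½(46656.0 + 4.70459e+07) = 2.35463e+07.
So far: 1.51202e+08.
Order-1 term: 1/12 · (1.48566e+07 − 46656.0) = 1.23416e+06.
Running total after k=1: 1.52436e+08.
Order-2 term: −1/720 · (823080 − 25920.0) = -1107.17.
Running total after k=2: 1.52435e+08.
Order-3 term: 1/30240 · (13680.0 − 4320.00) = 0.309524.
Running total after k=3: 1.52435e+08.
Order-4 term: −1/1209600 · (0.00000 − 0.00000) = 0.00000.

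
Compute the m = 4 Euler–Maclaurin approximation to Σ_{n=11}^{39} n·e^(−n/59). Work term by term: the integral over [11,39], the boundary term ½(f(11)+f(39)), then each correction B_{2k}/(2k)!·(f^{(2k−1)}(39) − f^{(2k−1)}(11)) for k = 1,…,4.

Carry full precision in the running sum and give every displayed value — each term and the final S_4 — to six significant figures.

S_4 ≈ 456.713

Integral: ∫_11^39 x·e^(−x/59) dx = 442.122.
Boundary: ½(f(11) + f(39)) = ½(9.12899 + 20.1367) = 14.6328.
Running total after boundary: 456.755.
Order-1 term: 1/12 · (0.175026 − 0.675179) = -0.0416795.
Partial sum through k=1: 456.713.
Order-2 term: −1/720 · (0.000346934 − 0.000670783) = 4.49790e-07.
Partial sum through k=2: 456.713.
Order-3 term: 1/30240 · (1.84886e-07 − 3.29677e-07) = -4.78805e-12.
Partial sum through k=3: 456.713.
Order-4 term: −1/1209600 · (7.75946e-11 − 1.34058e-10) = 4.66792e-17.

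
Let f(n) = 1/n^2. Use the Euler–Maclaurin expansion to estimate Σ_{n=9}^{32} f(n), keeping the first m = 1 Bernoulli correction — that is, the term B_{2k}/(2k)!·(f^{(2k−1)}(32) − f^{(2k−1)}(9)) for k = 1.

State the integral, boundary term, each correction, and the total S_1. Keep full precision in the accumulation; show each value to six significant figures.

The integral term ∫_9^32 1/x^2 dx = 0.0798611.
½[f(9) + f(32)] = ½[0.0123457 + 0.000976562] = 0.00666112.
Integral + boundary = 0.0865222.
Correction k=1: B_{2}/2! · (f^{(1)}(32) − f^{(1)}(9)) = 1/12 · (-6.10352e-05 − (-0.00274348)) = 0.000223537.

S_1 ≈ 0.0867458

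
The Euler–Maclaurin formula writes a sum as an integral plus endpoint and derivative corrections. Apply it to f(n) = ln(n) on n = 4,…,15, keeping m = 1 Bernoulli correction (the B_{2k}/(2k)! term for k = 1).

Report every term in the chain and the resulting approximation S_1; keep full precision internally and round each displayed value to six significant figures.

S_1 ≈ 26.1075

∫_4^15 ln(x) dx evaluates to 24.0756.
½[f(4) + f(15)] = ½[1.38629 + 2.70805] = 2.04717.
Integral + boundary = 26.1227.
Order-1 term: 1/12 · (0.0666667 − 0.250000) = -0.0152778.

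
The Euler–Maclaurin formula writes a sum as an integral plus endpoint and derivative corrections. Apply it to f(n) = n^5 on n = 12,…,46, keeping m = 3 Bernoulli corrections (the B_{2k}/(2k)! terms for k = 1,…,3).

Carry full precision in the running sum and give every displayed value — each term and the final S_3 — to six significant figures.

S_3 ≈ 1.68351e+09

The integral term ∫_12^46 x^5 dx = 1.57855e+09.
Endpoint term: (f(12) + f(46))/2 = (248832 + 2.05963e+08)/2 = 1.03106e+08.
So far: 1.68166e+09.
Order-1 term: 1/12 · (2.23873e+07 − 103680) = 1.85697e+06.
After k=1: 1.68351e+09.
Order-2 term: −1/720 · (126960 − 8640.00) = -164.333.
After k=2: 1.68351e+09.
Order-3 term: 1/30240 · (120.000 − 120.000) = 0.00000.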